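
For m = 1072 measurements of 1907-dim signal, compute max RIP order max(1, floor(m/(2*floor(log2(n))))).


floor(log2(1907)) = 10.
2*10 = 20.
m/(2*floor(log2(n))) = 1072/20 ≈ 53.6.
floor = 53.
k = max(1, 53) = 53.

53


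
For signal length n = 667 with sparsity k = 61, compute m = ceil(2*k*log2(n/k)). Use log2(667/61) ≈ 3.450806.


log2(n/k) = log2(667/61) ≈ 3.450806.
2*k*log2(n/k) ≈ 2*61*3.450806 = 420.998332.
m = ceil(420.998332) = 421.

421


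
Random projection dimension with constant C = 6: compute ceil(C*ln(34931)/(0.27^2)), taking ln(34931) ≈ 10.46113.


ln(34931) ≈ 10.46113.
eps^2 = 0.27^2 = 0.0729.
C*ln(N)/eps^2 ≈ 6*10.46113/0.0729 ≈ 860.9984.
m = ceil(860.9984) = 861.

861


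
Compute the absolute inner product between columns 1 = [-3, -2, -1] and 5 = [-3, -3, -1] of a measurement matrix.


Inner product: -3*-3 + -2*-3 + -1*-1
Products: [9, 6, 1]
Sum = 16.
|dot| = 16.

16


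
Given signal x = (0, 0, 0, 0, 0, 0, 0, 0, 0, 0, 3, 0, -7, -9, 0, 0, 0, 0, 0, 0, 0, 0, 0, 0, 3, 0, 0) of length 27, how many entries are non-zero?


Non-zero positions: [10, 12, 13, 24].
Sparsity = 4.

4


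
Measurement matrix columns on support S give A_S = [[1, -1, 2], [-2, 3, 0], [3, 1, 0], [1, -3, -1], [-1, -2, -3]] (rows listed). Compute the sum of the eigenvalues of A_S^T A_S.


Sum of eigenvalues of A_S^T A_S = trace(A_S^T A_S) = sum of squared column norms of A_S.
A_S^T A_S diagonal: [16, 24, 14].
trace = 16 + 24 + 14 = 54.

54


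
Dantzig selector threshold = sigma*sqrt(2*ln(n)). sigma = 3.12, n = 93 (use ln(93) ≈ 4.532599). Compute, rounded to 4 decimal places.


ln(93) ≈ 4.532599.
2*ln(n) ≈ 9.065198.
sqrt(2*ln(n)) ≈ sqrt(9.065198) ≈ 3.010847.
threshold ≈ 3.12*3.010847 = 9.39384264 ≈ 9.3938.

9.3938


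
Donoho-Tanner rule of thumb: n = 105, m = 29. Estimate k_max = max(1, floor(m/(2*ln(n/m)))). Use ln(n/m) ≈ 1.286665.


n/m = 105/29.
ln(n/m) ≈ 1.286665.
2*ln(n/m) ≈ 2.57333.
m/(2*ln(n/m)) ≈ 29/2.57333 ≈ 11.2694.
floor = 11.
k_max = max(1, 11) = 11.

11


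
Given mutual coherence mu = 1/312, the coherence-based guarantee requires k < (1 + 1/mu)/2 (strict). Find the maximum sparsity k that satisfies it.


1/mu = 312.
1 + 1/mu = 313.
(1 + 1/mu)/2 = 156.5 is not an integer, so k_max = floor(156.5) = 156.

156


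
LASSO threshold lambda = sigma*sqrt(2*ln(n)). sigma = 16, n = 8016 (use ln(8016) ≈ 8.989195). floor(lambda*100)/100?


ln(8016) ≈ 8.989195.
2*ln(n) ≈ 17.97839.
sqrt(2*ln(n)) ≈ sqrt(17.97839) ≈ 4.240093.
lambda ≈ 16*4.240093 = 67.841488.
floor(lambda*100)/100 = 67.84.

67.84


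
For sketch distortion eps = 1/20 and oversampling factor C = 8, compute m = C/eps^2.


1/eps = 20.
(1/eps)^2 = 400.
m = 8*400 = 3200.

3200


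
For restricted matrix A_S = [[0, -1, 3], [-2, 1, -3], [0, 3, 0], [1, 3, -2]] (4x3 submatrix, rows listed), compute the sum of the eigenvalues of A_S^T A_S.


Sum of eigenvalues of A_S^T A_S = trace(A_S^T A_S) = sum of squared column norms of A_S.
A_S^T A_S diagonal: [5, 20, 22].
trace = 5 + 20 + 22 = 47.

47


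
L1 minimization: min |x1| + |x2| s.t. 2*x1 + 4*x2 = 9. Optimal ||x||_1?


Axis intercepts:
  x1 = 9/2, x2 = 0: L1 = 9/2
  x1 = 0, x2 = 9/4: L1 = 9/4
x* = (0, 9/4)
||x*||_1 = 9/4.

9/4


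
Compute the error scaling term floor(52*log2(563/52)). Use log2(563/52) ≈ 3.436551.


log2(n/k) = log2(563/52) ≈ 3.436551.
k*log2(n/k) ≈ 52*3.436551 = 178.700652.
floor(178.700652) = 178.

178


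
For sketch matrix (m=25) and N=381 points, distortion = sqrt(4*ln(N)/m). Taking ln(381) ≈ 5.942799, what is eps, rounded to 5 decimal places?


ln(381) ≈ 5.942799.
4*ln(N)/m ≈ 4*5.942799/25 ≈ 0.95084784.
eps = sqrt(0.95084784) ≈ 0.9751143 ≈ 0.97511.

0.97511


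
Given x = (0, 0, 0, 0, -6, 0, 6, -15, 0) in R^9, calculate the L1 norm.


Non-zero entries: [(4, -6), (6, 6), (7, -15)]
Absolute values: [6, 6, 15]
||x||_1 = sum = 27.

27


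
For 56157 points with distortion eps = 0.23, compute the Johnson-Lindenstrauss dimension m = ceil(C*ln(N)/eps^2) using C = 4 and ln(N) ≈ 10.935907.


ln(56157) ≈ 10.935907.
eps^2 = 0.23^2 = 0.0529.
C*ln(N)/eps^2 ≈ 4*10.935907/0.0529 ≈ 826.9117.
m = ceil(826.9117) = 827.

827


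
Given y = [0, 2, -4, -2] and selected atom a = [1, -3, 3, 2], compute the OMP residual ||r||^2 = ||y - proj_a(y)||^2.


a^T a = 23.
a^T y = -22.
coeff = -22/23 = -22/23.
||r||^2 = 68/23.

68/23


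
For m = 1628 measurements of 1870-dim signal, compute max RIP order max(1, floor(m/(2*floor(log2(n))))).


floor(log2(1870)) = 10.
2*10 = 20.
m/(2*floor(log2(n))) = 1628/20 ≈ 81.4.
floor = 81.
k = max(1, 81) = 81.

81


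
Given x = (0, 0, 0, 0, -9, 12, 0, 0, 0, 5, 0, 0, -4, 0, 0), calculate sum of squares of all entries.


Non-zero entries: [(4, -9), (5, 12), (9, 5), (12, -4)]
Squares: [81, 144, 25, 16]
||x||_2^2 = sum = 266.

266


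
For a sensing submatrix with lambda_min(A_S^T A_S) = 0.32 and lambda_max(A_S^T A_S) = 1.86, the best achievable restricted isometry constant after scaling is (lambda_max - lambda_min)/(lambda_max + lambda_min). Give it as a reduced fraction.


lambda_max - lambda_min = 1.86 - 0.32 = 1.54.
lambda_max + lambda_min = 1.86 + 0.32 = 2.18.
delta = 1.54/2.18 = 154/218 = 77/109.

77/109


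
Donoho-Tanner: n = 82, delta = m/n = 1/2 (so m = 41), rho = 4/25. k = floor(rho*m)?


m = 1/2*82 = 41.
rho = 4/25.
rho*m = 4/25*41 = 6.56.
k = floor(6.56) = 6.

6


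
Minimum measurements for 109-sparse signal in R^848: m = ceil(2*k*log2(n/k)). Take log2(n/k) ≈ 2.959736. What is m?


log2(n/k) = log2(848/109) ≈ 2.959736.
2*k*log2(n/k) ≈ 2*109*2.959736 = 645.222448.
m = ceil(645.222448) = 646.

646


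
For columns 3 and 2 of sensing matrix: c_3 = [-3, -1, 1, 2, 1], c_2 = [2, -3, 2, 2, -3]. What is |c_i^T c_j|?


Inner product: -3*2 + -1*-3 + 1*2 + 2*2 + 1*-3
Products: [-6, 3, 2, 4, -3]
Sum = 0.
|dot| = 0.

0


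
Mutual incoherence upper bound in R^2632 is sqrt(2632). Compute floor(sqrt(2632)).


51^2 = 2601 <= 2632 < 2704 = 52^2, so 51 <= sqrt(2632) < 52.
floor(sqrt(2632)) = 51.

51


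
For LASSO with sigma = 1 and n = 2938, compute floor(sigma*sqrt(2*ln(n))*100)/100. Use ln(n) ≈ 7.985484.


ln(2938) ≈ 7.985484.
2*ln(n) ≈ 15.970968.
sqrt(2*ln(n)) ≈ sqrt(15.970968) ≈ 3.996369.
lambda ≈ 1*3.996369 = 3.996369.
floor(lambda*100)/100 = 3.99.

3.99


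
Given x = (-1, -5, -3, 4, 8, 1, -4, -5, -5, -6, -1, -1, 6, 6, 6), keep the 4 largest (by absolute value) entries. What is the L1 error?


Sorted |x_i| descending: [8, 6, 6, 6, 6, 5, 5, 5, 4, 4, 3, 1, 1, 1, 1]
Keep top 4: [8, 6, 6, 6]
Tail entries: [6, 5, 5, 5, 4, 4, 3, 1, 1, 1, 1]
L1 error = sum of tail = 36.

36


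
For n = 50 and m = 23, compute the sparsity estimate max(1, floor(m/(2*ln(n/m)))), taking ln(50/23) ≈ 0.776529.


n/m = 50/23.
ln(n/m) ≈ 0.776529.
2*ln(n/m) ≈ 1.553058.
m/(2*ln(n/m)) ≈ 23/1.553058 ≈ 14.8095.
floor = 14.
k_max = max(1, 14) = 14.

14


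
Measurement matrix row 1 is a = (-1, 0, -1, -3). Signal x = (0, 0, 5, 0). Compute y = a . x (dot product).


Non-zero terms: ['-1*5']
Products: [-5]
y = sum = -5.

-5


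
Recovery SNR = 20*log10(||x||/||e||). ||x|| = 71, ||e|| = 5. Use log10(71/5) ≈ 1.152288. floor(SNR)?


||x||/||e|| = 71/5.
log10(71/5) ≈ 1.152288.
20*log10(||x||/||e||) ≈ 20*1.152288 = 23.04576.
floor(23.04576) = 23.

23


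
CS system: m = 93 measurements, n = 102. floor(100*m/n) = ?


100*m/n = 100*93/102 ≈ 91.1765.
floor = 91.

91


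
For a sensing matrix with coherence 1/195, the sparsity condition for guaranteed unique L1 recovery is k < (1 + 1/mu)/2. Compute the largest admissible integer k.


1/mu = 195.
1 + 1/mu = 196.
(1 + 1/mu)/2 = 98 is an integer and the inequality is strict, so k_max = 98 - 1 = 97.

97


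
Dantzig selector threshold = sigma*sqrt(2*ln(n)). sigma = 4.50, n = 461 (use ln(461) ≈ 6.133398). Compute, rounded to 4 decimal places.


ln(461) ≈ 6.133398.
2*ln(n) ≈ 12.266796.
sqrt(2*ln(n)) ≈ sqrt(12.266796) ≈ 3.502399.
threshold ≈ 4.50*3.502399 = 15.7607955 ≈ 15.7608.

15.7608


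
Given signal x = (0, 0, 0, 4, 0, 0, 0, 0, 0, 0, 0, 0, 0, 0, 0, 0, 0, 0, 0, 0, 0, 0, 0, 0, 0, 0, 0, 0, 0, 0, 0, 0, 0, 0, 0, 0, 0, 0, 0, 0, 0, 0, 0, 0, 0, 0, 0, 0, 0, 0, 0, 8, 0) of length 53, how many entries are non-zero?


Non-zero positions: [3, 51].
Sparsity = 2.

2


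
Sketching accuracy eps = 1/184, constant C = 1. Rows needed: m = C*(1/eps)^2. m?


1/eps = 184.
(1/eps)^2 = 33856.
m = 1*33856 = 33856.

33856


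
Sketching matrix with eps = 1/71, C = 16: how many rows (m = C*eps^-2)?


1/eps = 71.
(1/eps)^2 = 5041.
m = 16*5041 = 80656.

80656


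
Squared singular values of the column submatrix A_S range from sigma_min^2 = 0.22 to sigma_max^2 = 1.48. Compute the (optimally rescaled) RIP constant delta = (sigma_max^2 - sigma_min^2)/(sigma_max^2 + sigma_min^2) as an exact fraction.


lambda_max - lambda_min = 1.48 - 0.22 = 1.26.
lambda_max + lambda_min = 1.48 + 0.22 = 1.70.
delta = 1.26/1.70 = 126/170 = 63/85.

63/85


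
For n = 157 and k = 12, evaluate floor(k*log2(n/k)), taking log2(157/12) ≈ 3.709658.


log2(n/k) = log2(157/12) ≈ 3.709658.
k*log2(n/k) ≈ 12*3.709658 = 44.515896.
floor(44.515896) = 44.

44


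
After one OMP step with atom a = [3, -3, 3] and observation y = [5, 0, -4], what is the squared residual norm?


a^T a = 27.
a^T y = 3.
coeff = 3/27 = 1/9.
||r||^2 = 122/3.

122/3


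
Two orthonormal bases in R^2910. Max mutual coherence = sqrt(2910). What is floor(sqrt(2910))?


53^2 = 2809 <= 2910 < 2916 = 54^2, so 53 <= sqrt(2910) < 54.
floor(sqrt(2910)) = 53.

53


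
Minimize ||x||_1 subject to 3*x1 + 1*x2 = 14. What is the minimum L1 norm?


Axis intercepts:
  x1 = 14/3, x2 = 0: L1 = 14/3
  x1 = 0, x2 = 14: L1 = 14
x* = (14/3, 0)
||x*||_1 = 14/3.

14/3


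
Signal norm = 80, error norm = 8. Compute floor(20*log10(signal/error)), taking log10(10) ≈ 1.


||x||/||e|| = 80/8 = 10.
log10(10) ≈ 1.
20*log10(||x||/||e||) ≈ 20*1 = 20.
floor(20) = 20.

20


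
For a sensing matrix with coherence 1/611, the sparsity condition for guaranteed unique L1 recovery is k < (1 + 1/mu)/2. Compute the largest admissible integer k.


1/mu = 611.
1 + 1/mu = 612.
(1 + 1/mu)/2 = 306 is an integer and the inequality is strict, so k_max = 306 - 1 = 305.

305


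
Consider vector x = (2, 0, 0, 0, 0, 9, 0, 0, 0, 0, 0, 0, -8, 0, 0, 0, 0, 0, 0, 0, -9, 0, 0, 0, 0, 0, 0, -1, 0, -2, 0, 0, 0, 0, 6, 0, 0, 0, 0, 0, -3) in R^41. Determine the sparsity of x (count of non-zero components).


Non-zero positions: [0, 5, 12, 20, 27, 29, 34, 40].
Sparsity = 8.

8


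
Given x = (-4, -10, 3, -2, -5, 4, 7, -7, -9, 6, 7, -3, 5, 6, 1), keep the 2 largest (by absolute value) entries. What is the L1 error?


Sorted |x_i| descending: [10, 9, 7, 7, 7, 6, 6, 5, 5, 4, 4, 3, 3, 2, 1]
Keep top 2: [10, 9]
Tail entries: [7, 7, 7, 6, 6, 5, 5, 4, 4, 3, 3, 2, 1]
L1 error = sum of tail = 60.

60


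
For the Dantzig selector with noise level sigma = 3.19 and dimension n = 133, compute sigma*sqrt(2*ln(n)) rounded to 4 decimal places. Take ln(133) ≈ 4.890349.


ln(133) ≈ 4.890349.
2*ln(n) ≈ 9.780698.
sqrt(2*ln(n)) ≈ sqrt(9.780698) ≈ 3.127411.
threshold ≈ 3.19*3.127411 = 9.97644109 ≈ 9.9764.

9.9764


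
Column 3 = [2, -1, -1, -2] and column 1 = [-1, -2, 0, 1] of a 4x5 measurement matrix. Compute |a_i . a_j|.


Inner product: 2*-1 + -1*-2 + -1*0 + -2*1
Products: [-2, 2, 0, -2]
Sum = -2.
|dot| = 2.

2


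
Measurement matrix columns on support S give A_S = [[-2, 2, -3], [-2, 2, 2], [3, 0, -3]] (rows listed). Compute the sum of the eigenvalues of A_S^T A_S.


Sum of eigenvalues of A_S^T A_S = trace(A_S^T A_S) = sum of squared column norms of A_S.
A_S^T A_S diagonal: [17, 8, 22].
trace = 17 + 8 + 22 = 47.

47


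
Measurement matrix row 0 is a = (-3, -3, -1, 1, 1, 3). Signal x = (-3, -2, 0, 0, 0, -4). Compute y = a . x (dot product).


Non-zero terms: ['-3*-3', '-3*-2', '3*-4']
Products: [9, 6, -12]
y = sum = 3.

3


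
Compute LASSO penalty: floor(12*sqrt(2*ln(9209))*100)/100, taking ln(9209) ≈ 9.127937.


ln(9209) ≈ 9.127937.
2*ln(n) ≈ 18.255874.
sqrt(2*ln(n)) ≈ sqrt(18.255874) ≈ 4.272689.
lambda ≈ 12*4.272689 = 51.272268.
floor(lambda*100)/100 = 51.27.

51.27


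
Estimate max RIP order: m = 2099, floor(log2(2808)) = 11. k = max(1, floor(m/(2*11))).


floor(log2(2808)) = 11.
2*11 = 22.
m/(2*floor(log2(n))) = 2099/22 ≈ 95.4091.
floor = 95.
k = max(1, 95) = 95.

95


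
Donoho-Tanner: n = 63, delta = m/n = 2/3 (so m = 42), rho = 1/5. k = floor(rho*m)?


m = 2/3*63 = 42.
rho = 1/5.
rho*m = 1/5*42 = 8.4.
k = floor(8.4) = 8.

8


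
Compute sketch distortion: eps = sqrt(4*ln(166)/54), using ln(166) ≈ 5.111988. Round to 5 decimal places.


ln(166) ≈ 5.111988.
4*ln(N)/m ≈ 4*5.111988/54 ≈ 0.37866578.
eps = sqrt(0.37866578) ≈ 0.6153583 ≈ 0.61536.

0.61536


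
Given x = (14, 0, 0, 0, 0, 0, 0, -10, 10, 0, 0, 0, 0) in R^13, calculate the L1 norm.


Non-zero entries: [(0, 14), (7, -10), (8, 10)]
Absolute values: [14, 10, 10]
||x||_1 = sum = 34.

34


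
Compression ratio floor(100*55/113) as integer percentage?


100*m/n = 100*55/113 ≈ 48.6726.
floor = 48.

48


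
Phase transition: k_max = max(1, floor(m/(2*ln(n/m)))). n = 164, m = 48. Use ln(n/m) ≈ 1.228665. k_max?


n/m = 164/48 = 41/12.
ln(n/m) ≈ 1.228665.
2*ln(n/m) ≈ 2.45733.
m/(2*ln(n/m)) ≈ 48/2.45733 ≈ 19.5334.
floor = 19.
k_max = max(1, 19) = 19.

19


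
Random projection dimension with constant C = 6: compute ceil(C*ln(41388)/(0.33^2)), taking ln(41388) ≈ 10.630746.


ln(41388) ≈ 10.630746.
eps^2 = 0.33^2 = 0.1089.
C*ln(N)/eps^2 ≈ 6*10.630746/0.1089 ≈ 585.716.
m = ceil(585.716) = 586.

586


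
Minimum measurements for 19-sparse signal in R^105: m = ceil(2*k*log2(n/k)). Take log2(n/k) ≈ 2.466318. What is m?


log2(n/k) = log2(105/19) ≈ 2.466318.
2*k*log2(n/k) ≈ 2*19*2.466318 = 93.720084.
m = ceil(93.720084) = 94.

94


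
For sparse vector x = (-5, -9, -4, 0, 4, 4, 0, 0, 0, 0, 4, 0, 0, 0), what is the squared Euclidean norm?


Non-zero entries: [(0, -5), (1, -9), (2, -4), (4, 4), (5, 4), (10, 4)]
Squares: [25, 81, 16, 16, 16, 16]
||x||_2^2 = sum = 170.

170


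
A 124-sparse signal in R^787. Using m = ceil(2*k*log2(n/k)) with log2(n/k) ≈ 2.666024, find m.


log2(n/k) = log2(787/124) ≈ 2.666024.
2*k*log2(n/k) ≈ 2*124*2.666024 = 661.173952.
m = ceil(661.173952) = 662.

662


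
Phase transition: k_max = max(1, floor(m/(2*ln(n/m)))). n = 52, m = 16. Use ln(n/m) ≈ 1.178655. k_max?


n/m = 52/16 = 13/4.
ln(n/m) ≈ 1.178655.
2*ln(n/m) ≈ 2.35731.
m/(2*ln(n/m)) ≈ 16/2.35731 ≈ 6.7874.
floor = 6.
k_max = max(1, 6) = 6.

6


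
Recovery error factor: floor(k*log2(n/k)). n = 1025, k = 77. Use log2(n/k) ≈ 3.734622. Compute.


log2(n/k) = log2(1025/77) ≈ 3.734622.
k*log2(n/k) ≈ 77*3.734622 = 287.565894.
floor(287.565894) = 287.

287


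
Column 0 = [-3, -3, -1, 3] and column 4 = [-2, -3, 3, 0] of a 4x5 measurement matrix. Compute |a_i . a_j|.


Inner product: -3*-2 + -3*-3 + -1*3 + 3*0
Products: [6, 9, -3, 0]
Sum = 12.
|dot| = 12.

12


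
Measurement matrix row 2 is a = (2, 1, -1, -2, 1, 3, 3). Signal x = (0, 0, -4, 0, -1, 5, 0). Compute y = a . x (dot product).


Non-zero terms: ['-1*-4', '1*-1', '3*5']
Products: [4, -1, 15]
y = sum = 18.

18


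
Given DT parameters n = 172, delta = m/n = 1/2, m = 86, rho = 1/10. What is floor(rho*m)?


m = 1/2*172 = 86.
rho = 1/10.
rho*m = 1/10*86 = 8.6.
k = floor(8.6) = 8.

8


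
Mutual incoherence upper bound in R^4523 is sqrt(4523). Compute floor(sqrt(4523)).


67^2 = 4489 <= 4523 < 4624 = 68^2, so 67 <= sqrt(4523) < 68.
floor(sqrt(4523)) = 67.

67


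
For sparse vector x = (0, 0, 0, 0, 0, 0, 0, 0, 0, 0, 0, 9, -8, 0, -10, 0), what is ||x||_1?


Non-zero entries: [(11, 9), (12, -8), (14, -10)]
Absolute values: [9, 8, 10]
||x||_1 = sum = 27.

27


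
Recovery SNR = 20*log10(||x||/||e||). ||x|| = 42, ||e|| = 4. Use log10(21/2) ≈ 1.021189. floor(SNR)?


||x||/||e|| = 42/4 = 21/2.
log10(21/2) ≈ 1.021189.
20*log10(||x||/||e||) ≈ 20*1.021189 = 20.42378.
floor(20.42378) = 20.

20


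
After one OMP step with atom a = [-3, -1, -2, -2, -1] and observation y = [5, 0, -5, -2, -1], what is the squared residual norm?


a^T a = 19.
a^T y = 0.
coeff = 0/19 = 0.
||r||^2 = 55.

55


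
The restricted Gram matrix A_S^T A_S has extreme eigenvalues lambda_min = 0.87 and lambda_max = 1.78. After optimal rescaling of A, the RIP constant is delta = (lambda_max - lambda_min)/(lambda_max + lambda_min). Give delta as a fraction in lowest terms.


lambda_max - lambda_min = 1.78 - 0.87 = 0.91.
lambda_max + lambda_min = 1.78 + 0.87 = 2.65.
delta = 0.91/2.65 = 91/265.

91/265


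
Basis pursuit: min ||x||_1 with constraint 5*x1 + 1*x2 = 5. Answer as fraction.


Axis intercepts:
  x1 = 1, x2 = 0: L1 = 1
  x1 = 0, x2 = 5: L1 = 5
x* = (1, 0)
||x*||_1 = 1.

1


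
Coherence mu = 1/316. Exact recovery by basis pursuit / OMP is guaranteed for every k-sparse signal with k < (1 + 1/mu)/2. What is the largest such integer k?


1/mu = 316.
1 + 1/mu = 317.
(1 + 1/mu)/2 = 158.5 is not an integer, so k_max = floor(158.5) = 158.

158


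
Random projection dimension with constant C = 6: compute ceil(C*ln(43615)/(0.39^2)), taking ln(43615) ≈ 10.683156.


ln(43615) ≈ 10.683156.
eps^2 = 0.39^2 = 0.1521.
C*ln(N)/eps^2 ≈ 6*10.683156/0.1521 ≈ 421.4263.
m = ceil(421.4263) = 422.

422


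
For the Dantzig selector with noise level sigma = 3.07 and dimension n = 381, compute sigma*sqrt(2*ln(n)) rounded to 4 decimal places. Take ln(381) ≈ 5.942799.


ln(381) ≈ 5.942799.
2*ln(n) ≈ 11.885598.
sqrt(2*ln(n)) ≈ sqrt(11.885598) ≈ 3.44755.
threshold ≈ 3.07*3.44755 = 10.5839785 ≈ 10.5840.

10.5840


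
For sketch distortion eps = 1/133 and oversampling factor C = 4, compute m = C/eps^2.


1/eps = 133.
(1/eps)^2 = 17689.
m = 4*17689 = 70756.

70756


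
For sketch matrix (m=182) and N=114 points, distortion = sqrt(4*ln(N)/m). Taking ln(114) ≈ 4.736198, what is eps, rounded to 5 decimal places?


ln(114) ≈ 4.736198.
4*ln(N)/m ≈ 4*4.736198/182 ≈ 0.10409226.
eps = sqrt(0.10409226) ≈ 0.3226333 ≈ 0.32263.

0.32263


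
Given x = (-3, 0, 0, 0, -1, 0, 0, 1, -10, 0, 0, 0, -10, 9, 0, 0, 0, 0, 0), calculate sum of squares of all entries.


Non-zero entries: [(0, -3), (4, -1), (7, 1), (8, -10), (12, -10), (13, 9)]
Squares: [9, 1, 1, 100, 100, 81]
||x||_2^2 = sum = 292.

292


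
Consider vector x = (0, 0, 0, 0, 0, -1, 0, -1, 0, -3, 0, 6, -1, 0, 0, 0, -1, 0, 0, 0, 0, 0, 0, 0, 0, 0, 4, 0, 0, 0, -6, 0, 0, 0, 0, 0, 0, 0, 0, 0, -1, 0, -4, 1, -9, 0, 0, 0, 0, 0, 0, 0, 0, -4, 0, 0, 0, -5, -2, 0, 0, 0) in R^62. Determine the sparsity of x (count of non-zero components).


Non-zero positions: [5, 7, 9, 11, 12, 16, 26, 30, 40, 42, 43, 44, 53, 57, 58].
Sparsity = 15.

15


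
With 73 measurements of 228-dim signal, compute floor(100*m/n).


100*m/n = 100*73/228 ≈ 32.0175.
floor = 32.

32


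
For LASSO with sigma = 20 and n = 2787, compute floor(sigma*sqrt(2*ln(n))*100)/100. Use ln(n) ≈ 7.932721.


ln(2787) ≈ 7.932721.
2*ln(n) ≈ 15.865442.
sqrt(2*ln(n)) ≈ sqrt(15.865442) ≈ 3.983145.
lambda ≈ 20*3.983145 = 79.6629.
floor(lambda*100)/100 = 79.66.

79.66


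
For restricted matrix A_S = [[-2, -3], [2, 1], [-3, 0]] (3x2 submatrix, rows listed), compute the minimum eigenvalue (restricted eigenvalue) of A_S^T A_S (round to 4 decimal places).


A_S^T A_S = [[17, 8], [8, 10]].
trace = 27.
det = 106.
disc = trace^2 - 4*det = 729 - 4*106 = 305.
sqrt(305) ≈ 17.464249.
lam_min = (27 - sqrt(305))/2 ≈ (27 - 17.464249)/2 = 4.7678755 ≈ 4.7679.

4.7679


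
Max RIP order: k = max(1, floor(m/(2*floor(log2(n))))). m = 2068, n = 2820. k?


floor(log2(2820)) = 11.
2*11 = 22.
m/(2*floor(log2(n))) = 2068/22 ≈ 94.0.
floor = 94.
k = max(1, 94) = 94.

94


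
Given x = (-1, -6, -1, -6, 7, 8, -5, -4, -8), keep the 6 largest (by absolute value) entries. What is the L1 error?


Sorted |x_i| descending: [8, 8, 7, 6, 6, 5, 4, 1, 1]
Keep top 6: [8, 8, 7, 6, 6, 5]
Tail entries: [4, 1, 1]
L1 error = sum of tail = 6.

6


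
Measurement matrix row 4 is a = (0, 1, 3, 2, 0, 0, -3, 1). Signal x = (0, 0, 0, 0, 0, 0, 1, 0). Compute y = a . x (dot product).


Non-zero terms: ['-3*1']
Products: [-3]
y = sum = -3.

-3


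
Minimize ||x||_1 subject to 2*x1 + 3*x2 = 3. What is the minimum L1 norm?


Axis intercepts:
  x1 = 3/2, x2 = 0: L1 = 3/2
  x1 = 0, x2 = 1: L1 = 1
x* = (0, 1)
||x*||_1 = 1.

1


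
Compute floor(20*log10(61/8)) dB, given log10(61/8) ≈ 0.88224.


||x||/||e|| = 61/8.
log10(61/8) ≈ 0.88224.
20*log10(||x||/||e||) ≈ 20*0.88224 = 17.6448.
floor(17.6448) = 17.

17


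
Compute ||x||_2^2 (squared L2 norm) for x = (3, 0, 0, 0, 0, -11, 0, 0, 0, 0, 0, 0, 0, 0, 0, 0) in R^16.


Non-zero entries: [(0, 3), (5, -11)]
Squares: [9, 121]
||x||_2^2 = sum = 130.

130


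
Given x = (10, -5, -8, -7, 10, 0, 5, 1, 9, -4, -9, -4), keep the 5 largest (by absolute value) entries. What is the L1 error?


Sorted |x_i| descending: [10, 10, 9, 9, 8, 7, 5, 5, 4, 4, 1, 0]
Keep top 5: [10, 10, 9, 9, 8]
Tail entries: [7, 5, 5, 4, 4, 1, 0]
L1 error = sum of tail = 26.

26


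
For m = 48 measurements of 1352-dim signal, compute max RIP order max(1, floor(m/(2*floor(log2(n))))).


floor(log2(1352)) = 10.
2*10 = 20.
m/(2*floor(log2(n))) = 48/20 ≈ 2.4.
floor = 2.
k = max(1, 2) = 2.

2


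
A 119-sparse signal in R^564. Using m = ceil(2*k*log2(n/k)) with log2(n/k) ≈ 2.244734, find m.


log2(n/k) = log2(564/119) ≈ 2.244734.
2*k*log2(n/k) ≈ 2*119*2.244734 = 534.246692.
m = ceil(534.246692) = 535.

535


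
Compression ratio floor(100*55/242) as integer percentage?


100*m/n = 100*55/242 ≈ 22.7273.
floor = 22.

22


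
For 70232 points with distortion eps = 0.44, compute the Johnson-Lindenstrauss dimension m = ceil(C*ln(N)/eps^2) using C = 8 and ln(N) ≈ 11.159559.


ln(70232) ≈ 11.159559.
eps^2 = 0.44^2 = 0.1936.
C*ln(N)/eps^2 ≈ 8*11.159559/0.1936 ≈ 461.1388.
m = ceil(461.1388) = 462.

462


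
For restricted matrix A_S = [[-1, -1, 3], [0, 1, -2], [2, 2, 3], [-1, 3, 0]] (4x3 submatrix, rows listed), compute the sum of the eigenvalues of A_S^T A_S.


Sum of eigenvalues of A_S^T A_S = trace(A_S^T A_S) = sum of squared column norms of A_S.
A_S^T A_S diagonal: [6, 15, 22].
trace = 6 + 15 + 22 = 43.

43


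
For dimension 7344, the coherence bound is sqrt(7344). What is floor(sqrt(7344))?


85^2 = 7225 <= 7344 < 7396 = 86^2, so 85 <= sqrt(7344) < 86.
floor(sqrt(7344)) = 85.

85


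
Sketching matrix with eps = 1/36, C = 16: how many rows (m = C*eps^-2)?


1/eps = 36.
(1/eps)^2 = 1296.
m = 16*1296 = 20736.

20736


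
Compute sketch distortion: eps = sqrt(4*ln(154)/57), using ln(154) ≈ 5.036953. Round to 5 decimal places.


ln(154) ≈ 5.036953.
4*ln(N)/m ≈ 4*5.036953/57 ≈ 0.35347039.
eps = sqrt(0.35347039) ≈ 0.5945338 ≈ 0.59453.

0.59453


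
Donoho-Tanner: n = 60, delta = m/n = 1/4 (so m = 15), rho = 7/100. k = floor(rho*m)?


m = 1/4*60 = 15.
rho = 7/100.
rho*m = 7/100*15 = 1.05.
k = floor(1.05) = 1.

1


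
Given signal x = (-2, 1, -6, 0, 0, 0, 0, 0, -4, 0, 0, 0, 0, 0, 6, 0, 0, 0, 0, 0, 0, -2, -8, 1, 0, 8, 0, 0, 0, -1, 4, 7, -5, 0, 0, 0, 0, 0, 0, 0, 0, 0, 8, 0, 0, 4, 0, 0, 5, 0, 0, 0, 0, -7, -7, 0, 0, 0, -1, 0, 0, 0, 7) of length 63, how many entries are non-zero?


Non-zero positions: [0, 1, 2, 8, 14, 21, 22, 23, 25, 29, 30, 31, 32, 42, 45, 48, 53, 54, 58, 62].
Sparsity = 20.

20


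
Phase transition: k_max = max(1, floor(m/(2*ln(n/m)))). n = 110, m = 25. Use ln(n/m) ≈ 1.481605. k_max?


n/m = 110/25 = 22/5.
ln(n/m) ≈ 1.481605.
2*ln(n/m) ≈ 2.96321.
m/(2*ln(n/m)) ≈ 25/2.96321 ≈ 8.4368.
floor = 8.
k_max = max(1, 8) = 8.

8


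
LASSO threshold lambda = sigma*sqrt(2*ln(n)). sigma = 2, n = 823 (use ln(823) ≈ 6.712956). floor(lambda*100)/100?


ln(823) ≈ 6.712956.
2*ln(n) ≈ 13.425912.
sqrt(2*ln(n)) ≈ sqrt(13.425912) ≈ 3.664139.
lambda ≈ 2*3.664139 = 7.328278.
floor(lambda*100)/100 = 7.32.

7.32


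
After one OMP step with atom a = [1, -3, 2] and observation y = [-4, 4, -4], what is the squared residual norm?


a^T a = 14.
a^T y = -24.
coeff = -24/14 = -12/7.
||r||^2 = 48/7.

48/7


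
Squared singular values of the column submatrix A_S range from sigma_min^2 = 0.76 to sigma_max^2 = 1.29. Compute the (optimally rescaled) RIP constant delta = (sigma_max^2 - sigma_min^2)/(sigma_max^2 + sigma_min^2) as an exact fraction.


lambda_max - lambda_min = 1.29 - 0.76 = 0.53.
lambda_max + lambda_min = 1.29 + 0.76 = 2.05.
delta = 0.53/2.05 = 53/205.

53/205


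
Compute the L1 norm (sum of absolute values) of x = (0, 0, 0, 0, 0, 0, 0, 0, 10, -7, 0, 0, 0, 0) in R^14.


Non-zero entries: [(8, 10), (9, -7)]
Absolute values: [10, 7]
||x||_1 = sum = 17.

17


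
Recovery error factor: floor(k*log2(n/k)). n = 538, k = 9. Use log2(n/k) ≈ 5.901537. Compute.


log2(n/k) = log2(538/9) ≈ 5.901537.
k*log2(n/k) ≈ 9*5.901537 = 53.113833.
floor(53.113833) = 53.

53


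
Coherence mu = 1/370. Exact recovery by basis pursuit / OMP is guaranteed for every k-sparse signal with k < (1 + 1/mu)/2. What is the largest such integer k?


1/mu = 370.
1 + 1/mu = 371.
(1 + 1/mu)/2 = 185.5 is not an integer, so k_max = floor(185.5) = 185.

185


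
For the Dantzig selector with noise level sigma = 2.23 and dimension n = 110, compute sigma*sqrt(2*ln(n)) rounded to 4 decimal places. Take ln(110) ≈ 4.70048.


ln(110) ≈ 4.70048.
2*ln(n) ≈ 9.40096.
sqrt(2*ln(n)) ≈ sqrt(9.40096) ≈ 3.066098.
threshold ≈ 2.23*3.066098 = 6.83739854 ≈ 6.8374.

6.8374


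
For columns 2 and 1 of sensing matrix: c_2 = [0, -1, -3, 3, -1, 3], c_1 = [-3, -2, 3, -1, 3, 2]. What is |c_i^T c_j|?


Inner product: 0*-3 + -1*-2 + -3*3 + 3*-1 + -1*3 + 3*2
Products: [0, 2, -9, -3, -3, 6]
Sum = -7.
|dot| = 7.

7


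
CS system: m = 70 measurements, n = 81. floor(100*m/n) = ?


100*m/n = 100*70/81 ≈ 86.4198.
floor = 86.

86


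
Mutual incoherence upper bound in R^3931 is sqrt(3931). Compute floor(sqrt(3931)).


62^2 = 3844 <= 3931 < 3969 = 63^2, so 62 <= sqrt(3931) < 63.
floor(sqrt(3931)) = 62.

62


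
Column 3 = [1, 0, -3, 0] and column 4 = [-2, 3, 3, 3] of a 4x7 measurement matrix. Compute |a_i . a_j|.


Inner product: 1*-2 + 0*3 + -3*3 + 0*3
Products: [-2, 0, -9, 0]
Sum = -11.
|dot| = 11.

11


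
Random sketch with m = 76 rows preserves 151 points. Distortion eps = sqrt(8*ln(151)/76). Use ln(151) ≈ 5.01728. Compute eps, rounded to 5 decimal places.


ln(151) ≈ 5.01728.
8*ln(N)/m ≈ 8*5.01728/76 ≈ 0.52813474.
eps = sqrt(0.52813474) ≈ 0.7267288 ≈ 0.72673.

0.72673


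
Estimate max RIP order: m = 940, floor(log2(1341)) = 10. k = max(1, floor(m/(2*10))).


floor(log2(1341)) = 10.
2*10 = 20.
m/(2*floor(log2(n))) = 940/20 ≈ 47.0.
floor = 47.
k = max(1, 47) = 47.

47


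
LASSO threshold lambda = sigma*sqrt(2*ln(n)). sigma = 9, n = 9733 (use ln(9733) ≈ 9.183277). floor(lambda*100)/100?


ln(9733) ≈ 9.183277.
2*ln(n) ≈ 18.366554.
sqrt(2*ln(n)) ≈ sqrt(18.366554) ≈ 4.285622.
lambda ≈ 9*4.285622 = 38.570598.
floor(lambda*100)/100 = 38.57.

38.57


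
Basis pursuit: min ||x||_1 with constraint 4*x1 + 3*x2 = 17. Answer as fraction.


Axis intercepts:
  x1 = 17/4, x2 = 0: L1 = 17/4
  x1 = 0, x2 = 17/3: L1 = 17/3
x* = (17/4, 0)
||x*||_1 = 17/4.

17/4


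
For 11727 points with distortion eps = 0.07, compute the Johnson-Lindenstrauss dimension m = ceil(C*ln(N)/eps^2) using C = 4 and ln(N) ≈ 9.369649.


ln(11727) ≈ 9.369649.
eps^2 = 0.07^2 = 0.0049.
C*ln(N)/eps^2 ≈ 4*9.369649/0.0049 ≈ 7648.6931.
m = ceil(7648.6931) = 7649.

7649


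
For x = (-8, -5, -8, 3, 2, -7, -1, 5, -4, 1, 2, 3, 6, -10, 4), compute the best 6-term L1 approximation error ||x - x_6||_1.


Sorted |x_i| descending: [10, 8, 8, 7, 6, 5, 5, 4, 4, 3, 3, 2, 2, 1, 1]
Keep top 6: [10, 8, 8, 7, 6, 5]
Tail entries: [5, 4, 4, 3, 3, 2, 2, 1, 1]
L1 error = sum of tail = 25.

25


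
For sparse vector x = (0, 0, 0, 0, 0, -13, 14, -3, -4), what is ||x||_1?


Non-zero entries: [(5, -13), (6, 14), (7, -3), (8, -4)]
Absolute values: [13, 14, 3, 4]
||x||_1 = sum = 34.

34


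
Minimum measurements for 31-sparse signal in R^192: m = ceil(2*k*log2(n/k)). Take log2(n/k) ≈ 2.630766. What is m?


log2(n/k) = log2(192/31) ≈ 2.630766.
2*k*log2(n/k) ≈ 2*31*2.630766 = 163.107492.
m = ceil(163.107492) = 164.

164


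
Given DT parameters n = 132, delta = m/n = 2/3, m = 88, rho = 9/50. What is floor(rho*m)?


m = 2/3*132 = 88.
rho = 9/50.
rho*m = 9/50*88 = 15.84.
k = floor(15.84) = 15.

15


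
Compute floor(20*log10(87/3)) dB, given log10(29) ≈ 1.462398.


||x||/||e|| = 87/3 = 29.
log10(29) ≈ 1.462398.
20*log10(||x||/||e||) ≈ 20*1.462398 = 29.24796.
floor(29.24796) = 29.

29


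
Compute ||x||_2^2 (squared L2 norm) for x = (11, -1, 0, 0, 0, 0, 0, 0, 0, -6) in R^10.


Non-zero entries: [(0, 11), (1, -1), (9, -6)]
Squares: [121, 1, 36]
||x||_2^2 = sum = 158.

158


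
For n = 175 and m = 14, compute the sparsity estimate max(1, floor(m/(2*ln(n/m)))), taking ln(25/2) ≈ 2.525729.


n/m = 175/14 = 25/2.
ln(n/m) ≈ 2.525729.
2*ln(n/m) ≈ 5.051458.
m/(2*ln(n/m)) ≈ 14/5.051458 ≈ 2.7715.
floor = 2.
k_max = max(1, 2) = 2.

2


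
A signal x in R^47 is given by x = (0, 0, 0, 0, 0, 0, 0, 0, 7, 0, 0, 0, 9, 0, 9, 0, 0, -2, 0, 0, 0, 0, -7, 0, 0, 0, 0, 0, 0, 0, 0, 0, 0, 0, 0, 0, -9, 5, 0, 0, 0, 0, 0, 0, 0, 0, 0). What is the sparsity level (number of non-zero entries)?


Non-zero positions: [8, 12, 14, 17, 22, 36, 37].
Sparsity = 7.

7


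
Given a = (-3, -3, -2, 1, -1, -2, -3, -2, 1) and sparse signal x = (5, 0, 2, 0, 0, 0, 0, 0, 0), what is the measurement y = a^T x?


Non-zero terms: ['-3*5', '-2*2']
Products: [-15, -4]
y = sum = -19.

-19


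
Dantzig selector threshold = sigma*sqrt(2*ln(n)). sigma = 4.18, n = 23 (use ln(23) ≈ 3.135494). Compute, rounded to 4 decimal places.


ln(23) ≈ 3.135494.
2*ln(n) ≈ 6.270988.
sqrt(2*ln(n)) ≈ sqrt(6.270988) ≈ 2.504194.
threshold ≈ 4.18*2.504194 = 10.46753092 ≈ 10.4675.

10.4675


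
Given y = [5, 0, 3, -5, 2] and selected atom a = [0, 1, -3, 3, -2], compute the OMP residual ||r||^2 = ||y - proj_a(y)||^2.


a^T a = 23.
a^T y = -28.
coeff = -28/23 = -28/23.
||r||^2 = 665/23.

665/23


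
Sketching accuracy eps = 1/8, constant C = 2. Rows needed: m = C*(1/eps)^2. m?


1/eps = 8.
(1/eps)^2 = 64.
m = 2*64 = 128.

128


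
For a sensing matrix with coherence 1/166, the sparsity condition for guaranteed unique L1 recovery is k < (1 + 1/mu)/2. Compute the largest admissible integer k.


1/mu = 166.
1 + 1/mu = 167.
(1 + 1/mu)/2 = 83.5 is not an integer, so k_max = floor(83.5) = 83.

83


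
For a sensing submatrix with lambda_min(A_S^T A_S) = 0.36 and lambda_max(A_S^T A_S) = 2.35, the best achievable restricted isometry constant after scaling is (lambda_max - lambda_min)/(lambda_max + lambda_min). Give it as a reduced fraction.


lambda_max - lambda_min = 2.35 - 0.36 = 1.99.
lambda_max + lambda_min = 2.35 + 0.36 = 2.71.
delta = 1.99/2.71 = 199/271.

199/271


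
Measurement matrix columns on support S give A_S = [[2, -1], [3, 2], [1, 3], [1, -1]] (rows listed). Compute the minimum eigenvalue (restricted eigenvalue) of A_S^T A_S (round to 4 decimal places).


A_S^T A_S = [[15, 6], [6, 15]].
trace = 30.
det = 189.
disc = trace^2 - 4*det = 900 - 4*189 = 144.
sqrt(144) = 12.
lam_min = (30 - 12)/2 = 9 = 9.0000.

9.0000


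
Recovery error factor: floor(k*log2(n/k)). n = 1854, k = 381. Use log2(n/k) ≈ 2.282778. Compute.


log2(n/k) = log2(1854/381) ≈ 2.282778.
k*log2(n/k) ≈ 381*2.282778 = 869.738418.
floor(869.738418) = 869.

869


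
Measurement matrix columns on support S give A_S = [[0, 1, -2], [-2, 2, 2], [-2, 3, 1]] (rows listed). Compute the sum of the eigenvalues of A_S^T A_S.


Sum of eigenvalues of A_S^T A_S = trace(A_S^T A_S) = sum of squared column norms of A_S.
A_S^T A_S diagonal: [8, 14, 9].
trace = 8 + 14 + 9 = 31.

31


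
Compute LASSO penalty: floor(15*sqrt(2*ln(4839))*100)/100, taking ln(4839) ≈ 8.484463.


ln(4839) ≈ 8.484463.
2*ln(n) ≈ 16.968926.
sqrt(2*ln(n)) ≈ sqrt(16.968926) ≈ 4.119336.
lambda ≈ 15*4.119336 = 61.79004.
floor(lambda*100)/100 = 61.79.

61.79


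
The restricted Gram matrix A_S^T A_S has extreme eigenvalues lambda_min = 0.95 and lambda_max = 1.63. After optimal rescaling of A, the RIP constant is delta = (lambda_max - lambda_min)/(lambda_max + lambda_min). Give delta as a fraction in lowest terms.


lambda_max - lambda_min = 1.63 - 0.95 = 0.68.
lambda_max + lambda_min = 1.63 + 0.95 = 2.58.
delta = 0.68/2.58 = 68/258 = 34/129.

34/129


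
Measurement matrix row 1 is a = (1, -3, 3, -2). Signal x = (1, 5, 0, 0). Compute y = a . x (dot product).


Non-zero terms: ['1*1', '-3*5']
Products: [1, -15]
y = sum = -14.

-14


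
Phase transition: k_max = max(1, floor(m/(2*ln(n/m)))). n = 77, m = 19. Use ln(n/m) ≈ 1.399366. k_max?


n/m = 77/19.
ln(n/m) ≈ 1.399366.
2*ln(n/m) ≈ 2.798732.
m/(2*ln(n/m)) ≈ 19/2.798732 ≈ 6.7888.
floor = 6.
k_max = max(1, 6) = 6.

6


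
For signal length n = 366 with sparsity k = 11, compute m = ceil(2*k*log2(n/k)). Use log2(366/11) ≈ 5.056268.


log2(n/k) = log2(366/11) ≈ 5.056268.
2*k*log2(n/k) ≈ 2*11*5.056268 = 111.237896.
m = ceil(111.237896) = 112.

112


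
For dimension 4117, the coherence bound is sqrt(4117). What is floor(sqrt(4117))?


64^2 = 4096 <= 4117 < 4225 = 65^2, so 64 <= sqrt(4117) < 65.
floor(sqrt(4117)) = 64.

64


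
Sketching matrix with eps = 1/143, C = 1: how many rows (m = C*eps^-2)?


1/eps = 143.
(1/eps)^2 = 20449.
m = 1*20449 = 20449.

20449


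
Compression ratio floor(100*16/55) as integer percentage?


100*m/n = 100*16/55 ≈ 29.0909.
floor = 29.

29


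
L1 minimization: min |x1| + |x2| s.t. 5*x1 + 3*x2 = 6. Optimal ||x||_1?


Axis intercepts:
  x1 = 6/5, x2 = 0: L1 = 6/5
  x1 = 0, x2 = 2: L1 = 2
x* = (6/5, 0)
||x*||_1 = 6/5.

6/5


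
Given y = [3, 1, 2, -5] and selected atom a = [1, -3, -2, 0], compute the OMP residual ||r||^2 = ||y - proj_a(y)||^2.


a^T a = 14.
a^T y = -4.
coeff = -4/14 = -2/7.
||r||^2 = 265/7.

265/7


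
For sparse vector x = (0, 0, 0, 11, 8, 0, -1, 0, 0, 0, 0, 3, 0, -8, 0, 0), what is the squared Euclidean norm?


Non-zero entries: [(3, 11), (4, 8), (6, -1), (11, 3), (13, -8)]
Squares: [121, 64, 1, 9, 64]
||x||_2^2 = sum = 259.

259


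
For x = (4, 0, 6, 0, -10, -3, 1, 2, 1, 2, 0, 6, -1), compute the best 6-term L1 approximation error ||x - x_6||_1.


Sorted |x_i| descending: [10, 6, 6, 4, 3, 2, 2, 1, 1, 1, 0, 0, 0]
Keep top 6: [10, 6, 6, 4, 3, 2]
Tail entries: [2, 1, 1, 1, 0, 0, 0]
L1 error = sum of tail = 5.

5


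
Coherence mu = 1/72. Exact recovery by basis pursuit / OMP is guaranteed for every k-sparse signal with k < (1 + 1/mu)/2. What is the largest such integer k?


1/mu = 72.
1 + 1/mu = 73.
(1 + 1/mu)/2 = 36.5 is not an integer, so k_max = floor(36.5) = 36.

36


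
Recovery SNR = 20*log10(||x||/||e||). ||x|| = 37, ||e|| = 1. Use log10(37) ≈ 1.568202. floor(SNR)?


||x||/||e|| = 37/1 = 37.
log10(37) ≈ 1.568202.
20*log10(||x||/||e||) ≈ 20*1.568202 = 31.36404.
floor(31.36404) = 31.

31


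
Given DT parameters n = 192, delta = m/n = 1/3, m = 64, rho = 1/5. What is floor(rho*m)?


m = 1/3*192 = 64.
rho = 1/5.
rho*m = 1/5*64 = 12.8.
k = floor(12.8) = 12.

12


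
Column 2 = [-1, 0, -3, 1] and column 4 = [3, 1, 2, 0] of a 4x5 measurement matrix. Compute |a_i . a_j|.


Inner product: -1*3 + 0*1 + -3*2 + 1*0
Products: [-3, 0, -6, 0]
Sum = -9.
|dot| = 9.

9


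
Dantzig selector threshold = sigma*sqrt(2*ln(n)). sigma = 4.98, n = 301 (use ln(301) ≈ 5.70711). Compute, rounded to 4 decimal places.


ln(301) ≈ 5.70711.
2*ln(n) ≈ 11.41422.
sqrt(2*ln(n)) ≈ sqrt(11.41422) ≈ 3.378494.
threshold ≈ 4.98*3.378494 = 16.82490012 ≈ 16.8249.

16.8249


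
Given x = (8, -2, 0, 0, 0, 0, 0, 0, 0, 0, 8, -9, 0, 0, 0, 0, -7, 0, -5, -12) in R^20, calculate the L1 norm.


Non-zero entries: [(0, 8), (1, -2), (10, 8), (11, -9), (16, -7), (18, -5), (19, -12)]
Absolute values: [8, 2, 8, 9, 7, 5, 12]
||x||_1 = sum = 51.

51


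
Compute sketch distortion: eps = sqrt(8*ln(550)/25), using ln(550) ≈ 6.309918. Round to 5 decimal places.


ln(550) ≈ 6.309918.
8*ln(N)/m ≈ 8*6.309918/25 ≈ 2.01917376.
eps = sqrt(2.01917376) ≈ 1.4209763 ≈ 1.42098.

1.42098


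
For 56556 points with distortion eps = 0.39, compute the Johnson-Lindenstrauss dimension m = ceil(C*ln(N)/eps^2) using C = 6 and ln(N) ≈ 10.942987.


ln(56556) ≈ 10.942987.
eps^2 = 0.39^2 = 0.1521.
C*ln(N)/eps^2 ≈ 6*10.942987/0.1521 ≈ 431.676.
m = ceil(431.676) = 432.

432


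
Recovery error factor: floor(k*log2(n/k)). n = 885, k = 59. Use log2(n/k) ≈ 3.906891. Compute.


log2(n/k) = log2(885/59) ≈ 3.906891.
k*log2(n/k) ≈ 59*3.906891 = 230.506569.
floor(230.506569) = 230.

230


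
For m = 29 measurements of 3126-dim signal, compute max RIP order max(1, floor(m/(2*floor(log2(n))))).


floor(log2(3126)) = 11.
2*11 = 22.
m/(2*floor(log2(n))) = 29/22 ≈ 1.3182.
floor = 1.
k = max(1, 1) = 1.

1


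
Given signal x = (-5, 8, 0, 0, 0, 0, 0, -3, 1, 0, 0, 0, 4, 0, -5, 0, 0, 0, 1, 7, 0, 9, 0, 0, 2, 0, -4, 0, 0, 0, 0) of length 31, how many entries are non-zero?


Non-zero positions: [0, 1, 7, 8, 12, 14, 18, 19, 21, 24, 26].
Sparsity = 11.

11


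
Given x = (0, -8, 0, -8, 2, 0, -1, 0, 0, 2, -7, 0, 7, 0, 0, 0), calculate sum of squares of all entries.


Non-zero entries: [(1, -8), (3, -8), (4, 2), (6, -1), (9, 2), (10, -7), (12, 7)]
Squares: [64, 64, 4, 1, 4, 49, 49]
||x||_2^2 = sum = 235.

235


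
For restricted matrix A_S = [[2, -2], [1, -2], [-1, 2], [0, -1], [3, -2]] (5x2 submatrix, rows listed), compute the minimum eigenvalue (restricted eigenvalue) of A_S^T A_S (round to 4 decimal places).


A_S^T A_S = [[15, -14], [-14, 17]].
trace = 32.
det = 59.
disc = trace^2 - 4*det = 1024 - 4*59 = 788.
sqrt(788) ≈ 28.071338.
lam_min = (32 - sqrt(788))/2 ≈ (32 - 28.071338)/2 = 1.964331 ≈ 1.9643.

1.9643


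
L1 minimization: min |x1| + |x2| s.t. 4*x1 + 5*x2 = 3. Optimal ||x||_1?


Axis intercepts:
  x1 = 3/4, x2 = 0: L1 = 3/4
  x1 = 0, x2 = 3/5: L1 = 3/5
x* = (0, 3/5)
||x*||_1 = 3/5.

3/5


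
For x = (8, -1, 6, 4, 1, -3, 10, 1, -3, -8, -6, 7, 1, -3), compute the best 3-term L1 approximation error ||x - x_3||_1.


Sorted |x_i| descending: [10, 8, 8, 7, 6, 6, 4, 3, 3, 3, 1, 1, 1, 1]
Keep top 3: [10, 8, 8]
Tail entries: [7, 6, 6, 4, 3, 3, 3, 1, 1, 1, 1]
L1 error = sum of tail = 36.

36


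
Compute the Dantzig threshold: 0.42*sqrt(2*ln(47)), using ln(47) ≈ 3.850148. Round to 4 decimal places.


ln(47) ≈ 3.850148.
2*ln(n) ≈ 7.700296.
sqrt(2*ln(n)) ≈ sqrt(7.700296) ≈ 2.774941.
threshold ≈ 0.42*2.774941 = 1.16547522 ≈ 1.1655.

1.1655


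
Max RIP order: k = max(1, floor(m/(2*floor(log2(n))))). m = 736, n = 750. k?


floor(log2(750)) = 9.
2*9 = 18.
m/(2*floor(log2(n))) = 736/18 ≈ 40.8889.
floor = 40.
k = max(1, 40) = 40.

40


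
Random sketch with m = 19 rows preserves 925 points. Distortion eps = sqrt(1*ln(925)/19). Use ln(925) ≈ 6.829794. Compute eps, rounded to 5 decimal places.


ln(925) ≈ 6.829794.
1*ln(N)/m ≈ 1*6.829794/19 ≈ 0.35946284.
eps = sqrt(0.35946284) ≈ 0.5995522 ≈ 0.59955.

0.59955


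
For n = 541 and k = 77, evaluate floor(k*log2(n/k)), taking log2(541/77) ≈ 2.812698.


log2(n/k) = log2(541/77) ≈ 2.812698.
k*log2(n/k) ≈ 77*2.812698 = 216.577746.
floor(216.577746) = 216.

216
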